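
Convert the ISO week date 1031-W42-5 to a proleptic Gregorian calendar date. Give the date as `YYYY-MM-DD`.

ISO week 1 of 1031 is the week containing the first Thursday of 1031.
Week 42, day 5 (Friday) lands on 1031-10-21.

1031-10-21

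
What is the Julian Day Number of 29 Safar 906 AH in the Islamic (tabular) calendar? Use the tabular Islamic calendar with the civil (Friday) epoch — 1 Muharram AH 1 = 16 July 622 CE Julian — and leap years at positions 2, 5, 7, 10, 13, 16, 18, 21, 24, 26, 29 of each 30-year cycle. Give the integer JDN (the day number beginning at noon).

2269200

In the proleptic Gregorian calendar the same day is 4 October 1500.
JDN 2299161 is 15 October 1582 CE (Gregorian); the target day is −29961 days from there, so JDN = 2269200.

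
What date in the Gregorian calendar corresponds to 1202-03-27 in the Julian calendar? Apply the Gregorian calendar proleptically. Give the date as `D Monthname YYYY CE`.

3 April 1202 CE

For dates in this range the Gregorian date is 7 days ahead of the Julian.
27 March 1202 Julian + 7 days → 3 April 1202 Gregorian.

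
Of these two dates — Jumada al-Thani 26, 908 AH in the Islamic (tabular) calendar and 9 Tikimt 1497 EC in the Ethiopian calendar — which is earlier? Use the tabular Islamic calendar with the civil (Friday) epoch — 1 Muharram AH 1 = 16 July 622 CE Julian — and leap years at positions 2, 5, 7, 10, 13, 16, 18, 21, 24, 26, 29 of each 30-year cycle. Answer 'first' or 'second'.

The two dates have Julian Day Numbers 2270024 and 2270673 respectively.
Since 2270024 < 2270673, the first date comes first.

first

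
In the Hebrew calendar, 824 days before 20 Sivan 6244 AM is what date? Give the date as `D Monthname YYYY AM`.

22 Adar 6242 AM

JDN of 20 Sivan 6244 AM = 2628488.
2628488 − 824 = 2627664.
JDN 2627664 in the Hebrew calendar is 22 Adar 6242 AM.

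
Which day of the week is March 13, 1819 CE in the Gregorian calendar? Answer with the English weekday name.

JDN 2385507 mod 7 = 5, and JDN 0 was a Monday, so this is a Saturday.

Saturday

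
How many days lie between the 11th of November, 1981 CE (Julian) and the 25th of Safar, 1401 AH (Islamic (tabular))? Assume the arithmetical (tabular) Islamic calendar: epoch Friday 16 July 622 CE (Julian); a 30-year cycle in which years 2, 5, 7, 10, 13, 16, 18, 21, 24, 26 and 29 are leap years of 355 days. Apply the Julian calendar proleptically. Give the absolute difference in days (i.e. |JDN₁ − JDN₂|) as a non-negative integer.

326

JDN of the first date = 2444933.
JDN of the second date = 2444607.
|2444607 − 2444933| = 326.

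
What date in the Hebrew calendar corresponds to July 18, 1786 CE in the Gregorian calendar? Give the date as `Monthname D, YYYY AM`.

Julian Day Number of the source date = 2373582.
Converting JDN 2373582 to the Hebrew calendar gives 22 Tammuz 5546 AM.

Tammuz 22, 5546 AM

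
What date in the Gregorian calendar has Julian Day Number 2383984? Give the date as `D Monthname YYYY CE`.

10 January 1815 CE

JDN 2451545 is 1 Jan 2000; 2383984 is −67561 days from there.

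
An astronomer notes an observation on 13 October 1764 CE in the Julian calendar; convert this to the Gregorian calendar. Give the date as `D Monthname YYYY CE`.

24 October 1764 CE

The Julian–Gregorian offset here is 11 days (Julian trailing).
13 October 1764 Julian + 11 days → 24 October 1764 Gregorian.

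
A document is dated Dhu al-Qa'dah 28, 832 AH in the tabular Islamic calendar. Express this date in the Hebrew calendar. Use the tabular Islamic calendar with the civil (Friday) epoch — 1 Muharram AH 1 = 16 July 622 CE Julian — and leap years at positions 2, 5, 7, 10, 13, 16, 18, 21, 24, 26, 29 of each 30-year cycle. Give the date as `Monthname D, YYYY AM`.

Julian Day Number of the source date = 2243241.
Converting JDN 2243241 to the Hebrew calendar gives 29 Elul 5189 AM.

Elul 29, 5189 AM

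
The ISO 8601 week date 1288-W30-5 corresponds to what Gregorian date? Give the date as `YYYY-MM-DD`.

1288-07-23

ISO week 1 of 1288 is the week containing the first Thursday of 1288.
Week 30, day 5 (Friday) lands on 1288-07-23.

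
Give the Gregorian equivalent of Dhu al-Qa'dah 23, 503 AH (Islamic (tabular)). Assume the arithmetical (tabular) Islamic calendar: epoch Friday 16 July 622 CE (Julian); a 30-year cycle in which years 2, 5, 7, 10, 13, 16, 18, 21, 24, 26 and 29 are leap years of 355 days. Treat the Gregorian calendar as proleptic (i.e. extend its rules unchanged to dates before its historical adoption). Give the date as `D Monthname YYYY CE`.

Julian Day Number of the source date = 2126649.
Converting JDN 2126649 to the Gregorian calendar gives 20 June 1110 CE.

20 June 1110 CE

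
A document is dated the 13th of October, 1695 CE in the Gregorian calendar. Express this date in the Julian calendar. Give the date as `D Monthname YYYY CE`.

3 October 1695 CE

At this point the Julian calendar is 10 days behind the Gregorian.
13 October 1695 Gregorian − 10 days → 3 October 1695 Julian.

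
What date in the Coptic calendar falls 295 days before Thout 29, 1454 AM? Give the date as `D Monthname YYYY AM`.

Counting 295 days back from JDN 2355766 reaches JDN 2355471, which is 9 Koiak 1453 AM.

9 Koiak 1453 AM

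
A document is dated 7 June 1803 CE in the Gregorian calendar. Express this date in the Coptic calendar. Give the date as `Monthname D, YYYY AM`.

Julian Day Number of the source date = 2379749.
Converting JDN 2379749 to the Coptic calendar gives 1 Paoni 1519 AM.

Paoni 1, 1519 AM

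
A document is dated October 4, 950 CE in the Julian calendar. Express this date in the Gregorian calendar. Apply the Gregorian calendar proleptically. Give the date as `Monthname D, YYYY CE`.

October 9, 950 CE

For dates in this range the Gregorian date is 5 days ahead of the Julian.
4 October 950 Julian + 5 days → 9 October 950 Gregorian.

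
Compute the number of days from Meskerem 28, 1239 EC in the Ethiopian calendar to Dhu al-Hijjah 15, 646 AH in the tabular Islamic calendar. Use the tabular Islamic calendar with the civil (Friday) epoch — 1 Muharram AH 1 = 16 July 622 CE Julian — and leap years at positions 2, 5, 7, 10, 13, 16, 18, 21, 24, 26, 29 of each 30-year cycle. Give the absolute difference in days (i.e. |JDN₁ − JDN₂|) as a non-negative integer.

JDN of the first date = 2176427.
JDN of the second date = 2177345.
|2177345 − 2176427| = 918.

918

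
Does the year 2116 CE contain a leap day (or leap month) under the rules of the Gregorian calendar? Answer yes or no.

yes

2116 is divisible by 4 and not by 100, so it is a leap year.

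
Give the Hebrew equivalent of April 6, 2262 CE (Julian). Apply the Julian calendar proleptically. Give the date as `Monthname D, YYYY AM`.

Iyar 1, 6022 AM

Julian Day Number of the source date = 2547349.
Converting JDN 2547349 to the Hebrew calendar gives 1 Iyar 6022 AM.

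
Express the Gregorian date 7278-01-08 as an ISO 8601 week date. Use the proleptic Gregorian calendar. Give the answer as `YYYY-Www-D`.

7278-W01-6

The weekday is Saturday (ISO weekday 6).
That Saturday belongs to ISO week 1 of ISO year 7278.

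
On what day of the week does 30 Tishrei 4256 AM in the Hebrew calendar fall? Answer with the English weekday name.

This is JDN 1902135 (7 October 495 Gregorian).
JDN 1902135 mod 7 = 4, and JDN 0 was a Monday, so this is a Friday.

Friday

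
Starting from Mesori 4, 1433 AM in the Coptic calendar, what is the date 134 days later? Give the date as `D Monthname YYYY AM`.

13 Koiak 1434 AM

Counting 134 days forward from JDN 2348401 reaches JDN 2348535, which is 13 Koiak 1434 AM.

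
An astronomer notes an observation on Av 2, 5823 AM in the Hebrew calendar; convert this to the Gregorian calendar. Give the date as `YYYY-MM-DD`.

2063-07-28

Both dates share Julian Day Number 2474764; in the Gregorian calendar that is 28 July 2063 CE.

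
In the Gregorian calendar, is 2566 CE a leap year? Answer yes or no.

no

2566 is not divisible by 4, so it is a common year.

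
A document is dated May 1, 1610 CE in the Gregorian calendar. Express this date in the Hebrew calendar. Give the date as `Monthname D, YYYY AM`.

Iyar 8, 5370 AM

Both dates share Julian Day Number 2309221; in the Hebrew calendar that is 8 Iyar 5370 AM.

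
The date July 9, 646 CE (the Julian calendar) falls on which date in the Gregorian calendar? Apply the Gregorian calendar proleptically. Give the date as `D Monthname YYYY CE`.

12 July 646 CE

The Julian–Gregorian offset here is 3 days (Julian trailing).
9 July 646 Julian + 3 days → 12 July 646 Gregorian.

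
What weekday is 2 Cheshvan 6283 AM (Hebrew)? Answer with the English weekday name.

This is JDN 2642497 (23 October 2522 Gregorian).
2642497 ≡ 4 (mod 7); counting from Monday = 0 gives Friday.

Friday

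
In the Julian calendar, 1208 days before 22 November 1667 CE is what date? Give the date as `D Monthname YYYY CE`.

JDN of 22 November 1667 CE = 2330255.
2330255 − 1208 = 2329047.
JDN 2329047 in the Julian calendar is 1 August 1664 CE.

1 August 1664 CE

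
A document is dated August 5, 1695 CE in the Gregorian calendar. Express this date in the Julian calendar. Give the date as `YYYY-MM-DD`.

For dates in this range the Gregorian date is 10 days ahead of the Julian.
5 August 1695 Gregorian − 10 days → 26 July 1695 Julian.

1695-07-26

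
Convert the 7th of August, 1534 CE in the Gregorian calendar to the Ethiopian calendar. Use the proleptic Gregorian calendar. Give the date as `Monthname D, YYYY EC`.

Nehase 4, 1526 EC

Julian Day Number of the source date = 2281560.
Converting JDN 2281560 to the Ethiopian calendar gives 4 Nehase 1526 EC.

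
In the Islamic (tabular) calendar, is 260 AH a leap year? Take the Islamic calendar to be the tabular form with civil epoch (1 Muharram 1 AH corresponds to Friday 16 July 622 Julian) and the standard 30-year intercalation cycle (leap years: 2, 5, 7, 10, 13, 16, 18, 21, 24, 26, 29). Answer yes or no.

Year 260 AH is year 20 of its 30-year cycle; leap positions are 2, 5, 7, 10, 13, 16, 18, 21, 24, 26, 29, so it is a common year (354 days).

no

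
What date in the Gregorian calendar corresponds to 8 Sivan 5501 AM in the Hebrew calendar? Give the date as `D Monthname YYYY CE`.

Both dates share Julian Day Number 2357090; in the Gregorian calendar that is 23 May 1741 CE.

23 May 1741 CE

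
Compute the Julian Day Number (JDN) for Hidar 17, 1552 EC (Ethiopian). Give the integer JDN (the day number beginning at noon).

2290800

In the proleptic Gregorian calendar the same day is 24 November 1559.
JDN 2299161 is 15 October 1582 CE (Gregorian); the target day is −8361 days from there, so JDN = 2290800.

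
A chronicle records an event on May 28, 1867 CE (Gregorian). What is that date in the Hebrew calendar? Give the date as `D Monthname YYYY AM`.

23 Iyar 5627 AM

Julian Day Number of the source date = 2403115.
Converting JDN 2403115 to the Hebrew calendar gives 23 Iyar 5627 AM.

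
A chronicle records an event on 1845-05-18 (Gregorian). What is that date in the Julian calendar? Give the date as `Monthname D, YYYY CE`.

The Julian–Gregorian offset here is 12 days (Julian trailing).
18 May 1845 Gregorian − 12 days → 6 May 1845 Julian.

May 6, 1845 CE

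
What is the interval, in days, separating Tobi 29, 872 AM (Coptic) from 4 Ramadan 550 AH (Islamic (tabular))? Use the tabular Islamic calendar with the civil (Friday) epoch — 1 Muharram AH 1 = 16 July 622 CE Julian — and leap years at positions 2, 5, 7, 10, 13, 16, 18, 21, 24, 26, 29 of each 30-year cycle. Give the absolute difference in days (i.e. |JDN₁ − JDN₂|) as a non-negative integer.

First date → JDN 2143311; second date → JDN 2143226.
The interval is |2143311 − 2143226| = 85 days.

85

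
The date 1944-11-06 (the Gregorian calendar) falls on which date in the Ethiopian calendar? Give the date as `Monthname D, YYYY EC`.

Tikimt 27, 1937 EC

Both dates share Julian Day Number 2431401; in the Ethiopian calendar that is 27 Tikimt 1937 EC.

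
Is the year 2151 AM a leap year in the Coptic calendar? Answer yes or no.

2151 mod 4 = 3; in the Coptic calendar a year is leap when year mod 4 = 3, so it is a leap year.

yes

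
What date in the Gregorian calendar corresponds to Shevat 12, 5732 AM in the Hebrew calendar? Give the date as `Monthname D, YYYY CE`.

January 28, 1972 CE

Both dates share Julian Day Number 2441345; in the Gregorian calendar that is 28 January 1972 CE.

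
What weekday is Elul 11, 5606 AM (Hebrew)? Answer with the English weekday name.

In the Gregorian calendar this is 2 September 1846 (JDN 2395542).
JDN 2395542 mod 7 = 2, and JDN 0 was a Monday, so this is a Wednesday.

Wednesday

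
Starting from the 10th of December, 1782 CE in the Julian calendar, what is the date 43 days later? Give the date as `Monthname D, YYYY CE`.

The starting date is JDN 2372277; 2372277 + 43 = 2372320.
JDN 2372320 corresponds to January 22, 1783 CE.

January 22, 1783 CE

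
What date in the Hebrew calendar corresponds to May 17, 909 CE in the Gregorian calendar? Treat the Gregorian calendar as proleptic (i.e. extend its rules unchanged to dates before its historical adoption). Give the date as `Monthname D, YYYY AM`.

Julian Day Number of the source date = 2053202.
Converting JDN 2053202 to the Hebrew calendar gives 19 Iyar 4669 AM.

Iyar 19, 4669 AM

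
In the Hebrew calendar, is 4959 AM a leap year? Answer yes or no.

Hebrew year 4959 is year 19 of its 19-year Metonic cycle; leap years are at positions 3, 6, 8, 11, 14, 17, 19, so it is a leap year (13 months).

yes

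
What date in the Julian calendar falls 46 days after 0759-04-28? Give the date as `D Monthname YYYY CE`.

The starting date is JDN 1998400; 1998400 + 46 = 1998446.
JDN 1998446 corresponds to 13 June 759 CE.

13 June 759 CE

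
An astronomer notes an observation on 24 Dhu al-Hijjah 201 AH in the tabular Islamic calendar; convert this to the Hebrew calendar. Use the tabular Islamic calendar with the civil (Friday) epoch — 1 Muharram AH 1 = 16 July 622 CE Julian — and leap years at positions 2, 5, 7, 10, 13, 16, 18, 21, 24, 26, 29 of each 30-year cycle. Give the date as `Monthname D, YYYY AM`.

The source date corresponds to 17 July 817 in the proleptic Gregorian calendar (JDN 2019661).
That day falls on 25 Tammuz 4577 AM in the Hebrew calendar.

Tammuz 25, 4577 AM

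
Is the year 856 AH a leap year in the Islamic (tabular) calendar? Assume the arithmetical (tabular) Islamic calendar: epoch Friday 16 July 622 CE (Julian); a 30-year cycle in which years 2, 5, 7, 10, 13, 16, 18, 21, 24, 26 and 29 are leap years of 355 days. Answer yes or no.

yes

Year 856 AH is year 16 of its 30-year cycle; leap positions are 2, 5, 7, 10, 13, 16, 18, 21, 24, 26, 29, so it is a leap year (355 days).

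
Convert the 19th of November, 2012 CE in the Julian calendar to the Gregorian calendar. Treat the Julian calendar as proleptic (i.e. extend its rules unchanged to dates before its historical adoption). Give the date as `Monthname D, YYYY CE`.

December 2, 2012 CE

At this point the Julian calendar is 13 days behind the Gregorian.
19 November 2012 Julian + 13 days → 2 December 2012 Gregorian.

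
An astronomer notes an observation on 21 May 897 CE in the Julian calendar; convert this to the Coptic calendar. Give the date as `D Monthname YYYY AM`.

Both dates share Julian Day Number 2048828; in the Coptic calendar that is 26 Pashons 613 AM.

26 Pashons 613 AM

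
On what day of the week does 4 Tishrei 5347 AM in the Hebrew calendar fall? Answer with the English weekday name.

Tuesday

In the Gregorian calendar this is 16 September 1586 (JDN 2300593).
Since JDN mod 7 = 1 (0 = Monday), the day is Tuesday.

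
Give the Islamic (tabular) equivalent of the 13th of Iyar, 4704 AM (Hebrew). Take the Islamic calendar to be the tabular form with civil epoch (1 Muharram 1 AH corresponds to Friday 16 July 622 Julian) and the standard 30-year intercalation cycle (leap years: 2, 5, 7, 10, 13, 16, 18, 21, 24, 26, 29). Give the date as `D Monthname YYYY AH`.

13 Ramadan 332 AH

The source date corresponds to 14 May 944 in the proleptic Gregorian calendar (JDN 2065983).
That day falls on 13 Ramadan 332 AH in the tabular Islamic calendar.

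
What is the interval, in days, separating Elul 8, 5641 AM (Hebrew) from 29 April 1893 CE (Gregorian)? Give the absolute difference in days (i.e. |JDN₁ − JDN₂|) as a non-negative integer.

4257

First date → JDN 2408326; second date → JDN 2412583.
The interval is |2408326 − 2412583| = 4257 days.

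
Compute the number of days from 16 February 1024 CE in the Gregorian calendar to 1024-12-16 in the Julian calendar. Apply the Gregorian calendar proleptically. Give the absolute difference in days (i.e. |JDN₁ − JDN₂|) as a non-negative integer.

310

JDN of the first date = 2095114.
JDN of the second date = 2095424.
|2095424 − 2095114| = 310.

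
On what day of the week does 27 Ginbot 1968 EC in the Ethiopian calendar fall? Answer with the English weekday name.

Friday

In the Gregorian calendar this is 4 June 1976 (JDN 2442934).
Since JDN mod 7 = 4 (0 = Monday), the day is Friday.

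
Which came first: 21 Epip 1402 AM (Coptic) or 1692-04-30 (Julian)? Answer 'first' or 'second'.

first

Converting both to JDN: 2337065 vs 2339181; the smaller is the first.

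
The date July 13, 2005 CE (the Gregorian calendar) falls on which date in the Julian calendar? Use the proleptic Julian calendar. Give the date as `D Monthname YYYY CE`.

30 June 2005 CE

At this point the Julian calendar is 13 days behind the Gregorian.
13 July 2005 Gregorian − 13 days → 30 June 2005 Julian.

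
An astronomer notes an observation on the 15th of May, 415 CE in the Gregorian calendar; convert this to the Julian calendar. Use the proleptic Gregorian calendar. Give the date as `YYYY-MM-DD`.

For dates in this range the Gregorian date is 1 day ahead of the Julian.
15 May 415 Gregorian − 1 day → 14 May 415 Julian.

0415-05-14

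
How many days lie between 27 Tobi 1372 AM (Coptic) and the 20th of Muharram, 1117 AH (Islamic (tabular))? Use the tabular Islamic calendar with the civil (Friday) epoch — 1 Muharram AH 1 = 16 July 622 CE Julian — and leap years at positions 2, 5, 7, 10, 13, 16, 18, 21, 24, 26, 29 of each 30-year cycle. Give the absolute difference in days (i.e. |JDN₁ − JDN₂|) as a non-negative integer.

First date → JDN 2325934; second date → JDN 2343932.
The interval is |2325934 − 2343932| = 17998 days.

17998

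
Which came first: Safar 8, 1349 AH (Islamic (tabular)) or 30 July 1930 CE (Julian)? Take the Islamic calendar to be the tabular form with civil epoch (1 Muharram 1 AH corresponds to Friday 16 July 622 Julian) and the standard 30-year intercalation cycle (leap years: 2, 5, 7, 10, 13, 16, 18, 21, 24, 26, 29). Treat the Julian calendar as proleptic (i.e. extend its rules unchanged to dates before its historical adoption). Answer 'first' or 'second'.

first

First date → JDN 2426163; second date → JDN 2426201.
JDN 2426163 < JDN 2426201, so the first date is earlier.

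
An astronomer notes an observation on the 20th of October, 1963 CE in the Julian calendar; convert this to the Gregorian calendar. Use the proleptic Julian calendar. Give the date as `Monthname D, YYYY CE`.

At this point the Julian calendar is 13 days behind the Gregorian.
20 October 1963 Julian + 13 days → 2 November 1963 Gregorian.

November 2, 1963 CE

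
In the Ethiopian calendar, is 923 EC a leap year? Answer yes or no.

923 mod 4 = 3; in the Ethiopian calendar a year is leap when year mod 4 = 3, so it is a leap year.

yes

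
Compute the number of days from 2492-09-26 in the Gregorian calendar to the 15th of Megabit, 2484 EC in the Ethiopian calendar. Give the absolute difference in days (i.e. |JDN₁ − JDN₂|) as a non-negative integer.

First date → JDN 2631514; second date → JDN 2631331.
The interval is |2631514 − 2631331| = 183 days.

183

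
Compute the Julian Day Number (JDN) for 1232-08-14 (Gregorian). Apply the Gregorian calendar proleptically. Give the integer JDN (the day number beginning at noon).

2171265

JDN 2299161 is 15 October 1582 CE (Gregorian); the target day is −127896 days from there, so JDN = 2171265.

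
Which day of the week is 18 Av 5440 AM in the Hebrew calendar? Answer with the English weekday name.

Equivalently 13 August 1680 Gregorian, JDN 2334893.
Since JDN mod 7 = 1 (0 = Monday), the day is Tuesday.

Tuesday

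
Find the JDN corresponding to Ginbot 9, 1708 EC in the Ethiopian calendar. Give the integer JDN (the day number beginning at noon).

2347951

Equivalently 15 May 1716 (Gregorian).
JDN 2451545 is 1 January 2000 CE (Gregorian); the target day is −103594 days from there, so JDN = 2347951.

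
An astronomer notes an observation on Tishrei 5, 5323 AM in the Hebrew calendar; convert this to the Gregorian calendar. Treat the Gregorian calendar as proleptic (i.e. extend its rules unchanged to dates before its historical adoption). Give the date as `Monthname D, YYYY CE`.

Julian Day Number of the source date = 2291825.
Converting JDN 2291825 to the Gregorian calendar gives 14 September 1562 CE.

September 14, 1562 CE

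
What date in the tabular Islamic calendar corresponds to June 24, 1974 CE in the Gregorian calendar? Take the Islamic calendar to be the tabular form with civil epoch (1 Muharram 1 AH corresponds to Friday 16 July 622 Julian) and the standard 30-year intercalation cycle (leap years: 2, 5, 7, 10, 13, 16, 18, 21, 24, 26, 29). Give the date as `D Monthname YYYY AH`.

3 Jumada al-Thani 1394 AH

Julian Day Number of the source date = 2442223.
Converting JDN 2442223 to the tabular Islamic calendar gives 3 Jumada al-Thani 1394 AH.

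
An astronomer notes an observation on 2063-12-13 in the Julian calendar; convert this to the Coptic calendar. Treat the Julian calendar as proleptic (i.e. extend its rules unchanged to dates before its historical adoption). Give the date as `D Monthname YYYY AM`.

16 Koiak 1780 AM

Julian Day Number of the source date = 2474915.
Converting JDN 2474915 to the Coptic calendar gives 16 Koiak 1780 AM.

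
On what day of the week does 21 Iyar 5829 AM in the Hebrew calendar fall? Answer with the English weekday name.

In the Gregorian calendar this is 12 May 2069 (JDN 2476879).
JDN 2476879 mod 7 = 6, and JDN 0 was a Monday, so this is a Sunday.

Sunday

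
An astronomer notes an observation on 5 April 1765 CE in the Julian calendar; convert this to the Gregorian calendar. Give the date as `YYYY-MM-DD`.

At this point the Julian calendar is 11 days behind the Gregorian.
5 April 1765 Julian + 11 days → 16 April 1765 Gregorian.

1765-04-16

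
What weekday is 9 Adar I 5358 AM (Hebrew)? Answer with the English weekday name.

Equivalently 15 February 1598 Gregorian, JDN 2304763.
JDN 2304763 mod 7 = 6, and JDN 0 was a Monday, so this is a Sunday.

Sunday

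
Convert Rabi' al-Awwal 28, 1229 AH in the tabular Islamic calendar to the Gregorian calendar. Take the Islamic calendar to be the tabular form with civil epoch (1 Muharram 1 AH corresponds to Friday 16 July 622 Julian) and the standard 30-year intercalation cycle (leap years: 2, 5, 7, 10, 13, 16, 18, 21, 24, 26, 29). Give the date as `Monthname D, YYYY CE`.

Julian Day Number of the source date = 2383688.
Converting JDN 2383688 to the Gregorian calendar gives 20 March 1814 CE.

March 20, 1814 CE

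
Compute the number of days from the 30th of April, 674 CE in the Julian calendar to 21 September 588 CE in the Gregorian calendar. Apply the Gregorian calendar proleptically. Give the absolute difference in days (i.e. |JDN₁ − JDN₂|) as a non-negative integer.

31269

JDN of the first date = 1967356.
JDN of the second date = 1936087.
|1936087 − 1967356| = 31269.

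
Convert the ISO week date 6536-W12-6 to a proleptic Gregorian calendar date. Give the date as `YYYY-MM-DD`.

ISO week 1 of 6536 is the week containing the first Thursday of 6536.
Week 12, day 6 (Saturday) lands on 6536-03-24.

6536-03-24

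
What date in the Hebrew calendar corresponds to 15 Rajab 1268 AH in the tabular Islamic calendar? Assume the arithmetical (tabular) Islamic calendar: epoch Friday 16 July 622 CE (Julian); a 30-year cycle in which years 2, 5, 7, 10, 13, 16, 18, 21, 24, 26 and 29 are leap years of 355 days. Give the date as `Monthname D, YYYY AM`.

Iyar 16, 5612 AM

Julian Day Number of the source date = 2397614.
Converting JDN 2397614 to the Hebrew calendar gives 16 Iyar 5612 AM.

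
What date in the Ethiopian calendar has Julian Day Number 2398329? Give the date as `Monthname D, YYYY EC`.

JDN 2398329 is 20 April 1854 in the Gregorian calendar.
In the Ethiopian calendar that day is Miyazya 13, 1846 EC.

Miyazya 13, 1846 EC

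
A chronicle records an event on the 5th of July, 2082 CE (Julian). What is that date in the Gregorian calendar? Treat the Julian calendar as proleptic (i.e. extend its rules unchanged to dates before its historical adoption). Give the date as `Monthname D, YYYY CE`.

At this point the Julian calendar is 13 days behind the Gregorian.
5 July 2082 Julian + 13 days → 18 July 2082 Gregorian.

July 18, 2082 CE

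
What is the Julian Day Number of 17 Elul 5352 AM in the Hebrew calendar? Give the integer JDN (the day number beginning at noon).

2302763

In the Gregorian calendar the same day is 25 August 1592.
JDN 2451545 is 1 January 2000 CE (Gregorian); the target day is −148782 days from there, so JDN = 2302763.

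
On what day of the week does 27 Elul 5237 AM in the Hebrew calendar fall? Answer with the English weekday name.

Friday

This is JDN 2260780 (14 September 1477 Gregorian).
Since JDN mod 7 = 4 (0 = Monday), the day is Friday.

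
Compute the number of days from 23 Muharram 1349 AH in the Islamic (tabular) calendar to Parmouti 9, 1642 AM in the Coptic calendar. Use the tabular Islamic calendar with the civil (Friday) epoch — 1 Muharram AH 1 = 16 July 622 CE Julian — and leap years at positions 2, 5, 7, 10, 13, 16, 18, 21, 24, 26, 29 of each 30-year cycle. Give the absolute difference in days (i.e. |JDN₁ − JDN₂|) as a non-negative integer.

First date → JDN 2426148; second date → JDN 2424623.
The interval is |2426148 − 2424623| = 1525 days.

1525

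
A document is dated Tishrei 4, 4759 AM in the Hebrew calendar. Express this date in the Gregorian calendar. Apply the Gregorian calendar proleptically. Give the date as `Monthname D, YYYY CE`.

Julian Day Number of the source date = 2085847.
Converting JDN 2085847 to the Gregorian calendar gives 2 October 998 CE.

October 2, 998 CE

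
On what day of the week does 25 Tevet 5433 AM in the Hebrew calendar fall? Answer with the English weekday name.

Friday

This is JDN 2332124 (13 January 1673 Gregorian).
Since JDN mod 7 = 4 (0 = Monday), the day is Friday.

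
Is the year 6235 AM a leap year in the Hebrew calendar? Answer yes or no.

Hebrew year 6235 is year 3 of its 19-year Metonic cycle; leap years are at positions 3, 6, 8, 11, 14, 17, 19, so it is a leap year (13 months).

yes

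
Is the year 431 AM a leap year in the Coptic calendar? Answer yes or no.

431 mod 4 = 3; in the Coptic calendar a year is leap when year mod 4 = 3, so it is a leap year.

yes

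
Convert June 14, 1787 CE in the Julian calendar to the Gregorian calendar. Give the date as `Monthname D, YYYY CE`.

June 25, 1787 CE

At this point the Julian calendar is 11 days behind the Gregorian.
14 June 1787 Julian + 11 days → 25 June 1787 Gregorian.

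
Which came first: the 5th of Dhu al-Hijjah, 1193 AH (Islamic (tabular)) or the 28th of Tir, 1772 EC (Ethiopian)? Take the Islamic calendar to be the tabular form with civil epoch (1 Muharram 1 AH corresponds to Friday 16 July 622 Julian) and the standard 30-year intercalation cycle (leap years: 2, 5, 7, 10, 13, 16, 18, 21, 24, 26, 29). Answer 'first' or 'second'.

first

First date → JDN 2371174; second date → JDN 2371226.
JDN 2371174 < JDN 2371226, so the first date is earlier.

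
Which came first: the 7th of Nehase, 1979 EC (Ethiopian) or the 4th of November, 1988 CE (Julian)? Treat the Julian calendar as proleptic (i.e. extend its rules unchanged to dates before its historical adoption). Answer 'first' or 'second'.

The two dates have Julian Day Numbers 2447021 and 2447483 respectively.
Since 2447021 < 2447483, the first date comes first.

first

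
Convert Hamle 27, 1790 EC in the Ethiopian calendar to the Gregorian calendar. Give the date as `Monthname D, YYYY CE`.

August 1, 1798 CE

Both dates share Julian Day Number 2377979; in the Gregorian calendar that is 1 August 1798 CE.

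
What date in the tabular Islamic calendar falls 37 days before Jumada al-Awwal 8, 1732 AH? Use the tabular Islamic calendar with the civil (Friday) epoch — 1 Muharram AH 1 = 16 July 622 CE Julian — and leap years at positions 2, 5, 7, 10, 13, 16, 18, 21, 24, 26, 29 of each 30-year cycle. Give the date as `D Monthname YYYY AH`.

30 Rabi' al-Awwal 1732 AH

Counting 37 days back from JDN 2561974 reaches JDN 2561937, which is 30 Rabi' al-Awwal 1732 AH.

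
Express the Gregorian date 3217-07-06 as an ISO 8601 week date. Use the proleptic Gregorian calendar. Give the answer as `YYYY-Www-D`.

The weekday is Thursday (ISO weekday 4).
That Thursday belongs to ISO week 27 of ISO year 3217.

3217-W27-4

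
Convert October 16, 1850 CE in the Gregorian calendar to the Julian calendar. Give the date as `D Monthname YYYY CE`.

4 October 1850 CE

The Julian–Gregorian offset here is 12 days (Julian trailing).
16 October 1850 Gregorian − 12 days → 4 October 1850 Julian.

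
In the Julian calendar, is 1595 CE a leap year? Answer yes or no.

no

1595 mod 4 = 3, so it is a common year in the Julian calendar.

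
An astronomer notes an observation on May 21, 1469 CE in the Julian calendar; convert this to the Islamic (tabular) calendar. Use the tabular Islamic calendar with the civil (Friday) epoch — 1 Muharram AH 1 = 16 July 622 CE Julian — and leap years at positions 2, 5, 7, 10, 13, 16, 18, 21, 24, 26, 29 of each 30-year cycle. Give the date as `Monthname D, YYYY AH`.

Dhu al-Qa'dah 9, 873 AH

Both dates share Julian Day Number 2257751; in the tabular Islamic calendar that is 9 Dhu al-Qa'dah 873 AH.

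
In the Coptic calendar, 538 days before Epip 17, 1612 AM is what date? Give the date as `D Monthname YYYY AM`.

25 Tobi 1611 AM

JDN of Epip 17, 1612 AM = 2413764.
2413764 − 538 = 2413226.
JDN 2413226 in the Coptic calendar is 25 Tobi 1611 AM.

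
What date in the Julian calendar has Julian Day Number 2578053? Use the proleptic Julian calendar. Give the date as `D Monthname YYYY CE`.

The Gregorian equivalent of JDN 2578053 is 15 May 2346.
In the Julian calendar that day is 29 April 2346 CE.

29 April 2346 CE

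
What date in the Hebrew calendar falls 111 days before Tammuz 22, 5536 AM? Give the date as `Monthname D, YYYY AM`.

JDN of Tammuz 22, 5536 AM = 2369921.
2369921 − 111 = 2369810.
JDN 2369810 in the Hebrew calendar is Adar 29, 5536 AM.

Adar 29, 5536 AM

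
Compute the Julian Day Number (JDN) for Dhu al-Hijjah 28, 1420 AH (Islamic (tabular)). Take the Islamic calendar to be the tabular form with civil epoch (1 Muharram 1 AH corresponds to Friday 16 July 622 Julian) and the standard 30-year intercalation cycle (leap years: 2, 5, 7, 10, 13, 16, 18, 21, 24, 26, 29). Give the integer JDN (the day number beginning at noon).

Equivalently 3 April 2000 (Gregorian).
JDN 2451545 is 1 January 2000 CE (Gregorian); the target day is +93 days from there, so JDN = 2451638.

2451638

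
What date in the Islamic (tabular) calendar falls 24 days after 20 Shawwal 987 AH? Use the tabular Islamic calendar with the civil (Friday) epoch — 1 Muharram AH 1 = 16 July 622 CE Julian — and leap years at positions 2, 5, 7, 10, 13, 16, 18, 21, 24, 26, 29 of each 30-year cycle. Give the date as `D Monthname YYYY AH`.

15 Dhu al-Qa'dah 987 AH

Counting 24 days forward from JDN 2298131 reaches JDN 2298155, which is 15 Dhu al-Qa'dah 987 AH.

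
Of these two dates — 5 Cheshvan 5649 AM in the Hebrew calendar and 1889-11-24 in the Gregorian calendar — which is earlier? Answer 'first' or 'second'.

First date → JDN 2410921; second date → JDN 2411331.
JDN 2410921 < JDN 2411331, so the first date is earlier.

first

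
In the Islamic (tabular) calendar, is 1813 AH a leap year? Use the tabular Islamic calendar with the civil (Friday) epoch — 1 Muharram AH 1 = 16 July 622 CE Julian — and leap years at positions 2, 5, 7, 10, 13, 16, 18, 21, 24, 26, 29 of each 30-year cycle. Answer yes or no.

yes

Year 1813 AH is year 13 of its 30-year cycle; leap positions are 2, 5, 7, 10, 13, 16, 18, 21, 24, 26, 29, so it is a leap year (355 days).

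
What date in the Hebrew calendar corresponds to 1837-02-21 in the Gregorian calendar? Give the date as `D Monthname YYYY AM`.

16 Adar I 5597 AM

Julian Day Number of the source date = 2392062.
Converting JDN 2392062 to the Hebrew calendar gives 16 Adar I 5597 AM.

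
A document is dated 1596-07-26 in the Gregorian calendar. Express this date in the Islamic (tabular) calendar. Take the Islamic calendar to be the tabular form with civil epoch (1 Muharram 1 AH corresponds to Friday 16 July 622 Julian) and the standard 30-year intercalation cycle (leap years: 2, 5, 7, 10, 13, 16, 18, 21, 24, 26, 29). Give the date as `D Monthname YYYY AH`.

Julian Day Number of the source date = 2304194.
Converting JDN 2304194 to the tabular Islamic calendar gives 30 Dhu al-Qa'dah 1004 AH.

30 Dhu al-Qa'dah 1004 AH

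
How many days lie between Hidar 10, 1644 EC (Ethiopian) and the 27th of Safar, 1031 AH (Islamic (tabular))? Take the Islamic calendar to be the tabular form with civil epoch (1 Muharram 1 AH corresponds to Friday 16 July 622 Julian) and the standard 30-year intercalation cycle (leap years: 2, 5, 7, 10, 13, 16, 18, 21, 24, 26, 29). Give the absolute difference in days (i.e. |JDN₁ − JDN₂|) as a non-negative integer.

JDN of the first date = 2324396.
JDN of the second date = 2313494.
|2313494 − 2324396| = 10902.

10902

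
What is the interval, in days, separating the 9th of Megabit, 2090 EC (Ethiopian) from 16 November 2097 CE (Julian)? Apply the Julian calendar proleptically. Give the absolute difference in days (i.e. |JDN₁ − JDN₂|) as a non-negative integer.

109

JDN of the first date = 2487416.
JDN of the second date = 2487307.
|2487307 − 2487416| = 109.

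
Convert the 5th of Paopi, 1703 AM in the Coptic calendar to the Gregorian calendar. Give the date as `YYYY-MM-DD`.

Both dates share Julian Day Number 2446719; in the Gregorian calendar that is 15 October 1986 CE.

1986-10-15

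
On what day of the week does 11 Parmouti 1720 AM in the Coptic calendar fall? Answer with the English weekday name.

Equivalently 19 April 2004 Gregorian, JDN 2453115.
Since JDN mod 7 = 0 (0 = Monday), the day is Monday.

Monday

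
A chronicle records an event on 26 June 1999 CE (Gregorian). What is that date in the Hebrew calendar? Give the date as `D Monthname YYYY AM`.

Both dates share Julian Day Number 2451356; in the Hebrew calendar that is 12 Tammuz 5759 AM.

12 Tammuz 5759 AM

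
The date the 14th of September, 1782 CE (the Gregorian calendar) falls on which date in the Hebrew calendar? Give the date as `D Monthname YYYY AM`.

Julian Day Number of the source date = 2372179.
Converting JDN 2372179 to the Hebrew calendar gives 6 Tishrei 5543 AM.

6 Tishrei 5543 AM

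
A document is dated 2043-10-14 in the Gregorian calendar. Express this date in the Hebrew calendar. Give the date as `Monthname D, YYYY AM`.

Tishrei 10, 5804 AM

Both dates share Julian Day Number 2467537; in the Hebrew calendar that is 10 Tishrei 5804 AM.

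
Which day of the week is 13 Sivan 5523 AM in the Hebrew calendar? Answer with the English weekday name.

Wednesday

This is JDN 2365127 (25 May 1763 Gregorian).
Since JDN mod 7 = 2 (0 = Monday), the day is Wednesday.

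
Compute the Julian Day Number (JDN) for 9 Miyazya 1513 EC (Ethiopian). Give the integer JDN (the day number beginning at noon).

Equivalently 14 April 1521 (proleptic Gregorian).
JDN 2299161 is 15 October 1582 CE (Gregorian); the target day is −22464 days from there, so JDN = 2276697.

2276697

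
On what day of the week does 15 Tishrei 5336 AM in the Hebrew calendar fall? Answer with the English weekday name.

Monday

In the proleptic Gregorian calendar this is 29 September 1575 (JDN 2296588).
Since JDN mod 7 = 0 (0 = Monday), the day is Monday.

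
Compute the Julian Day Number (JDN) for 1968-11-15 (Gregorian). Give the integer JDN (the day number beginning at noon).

2440176

JDN 2299161 is 15 October 1582 CE (Gregorian); the target day is +141015 days from there, so JDN = 2440176.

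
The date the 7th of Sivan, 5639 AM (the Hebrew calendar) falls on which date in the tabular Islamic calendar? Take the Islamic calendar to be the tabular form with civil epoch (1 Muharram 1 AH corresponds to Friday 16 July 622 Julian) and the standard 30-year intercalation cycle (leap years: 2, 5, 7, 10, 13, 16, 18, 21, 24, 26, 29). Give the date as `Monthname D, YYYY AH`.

The source date corresponds to 29 May 1879 in the Gregorian calendar (JDN 2407499).
That day falls on 7 Jumada al-Thani 1296 AH in the tabular Islamic calendar.

Jumada al-Thani 7, 1296 AH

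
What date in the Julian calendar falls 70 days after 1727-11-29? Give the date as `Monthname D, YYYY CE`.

February 7, 1728 CE

JDN of 1727-11-29 = 2352177.
2352177 + 70 = 2352247.
JDN 2352247 in the Julian calendar is February 7, 1728 CE.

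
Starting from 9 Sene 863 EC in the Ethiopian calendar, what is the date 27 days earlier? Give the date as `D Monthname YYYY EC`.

Counting 27 days back from JDN 2039344 reaches JDN 2039317, which is 12 Ginbot 863 EC.

12 Ginbot 863 EC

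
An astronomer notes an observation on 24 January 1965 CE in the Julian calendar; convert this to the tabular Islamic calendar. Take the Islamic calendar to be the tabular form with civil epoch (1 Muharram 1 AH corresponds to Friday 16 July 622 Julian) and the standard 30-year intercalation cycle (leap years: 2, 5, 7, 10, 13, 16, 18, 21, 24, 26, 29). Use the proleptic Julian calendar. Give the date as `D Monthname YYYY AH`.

4 Shawwal 1384 AH

The source date corresponds to 6 February 1965 in the Gregorian calendar (JDN 2438798).
That day falls on 4 Shawwal 1384 AH in the tabular Islamic calendar.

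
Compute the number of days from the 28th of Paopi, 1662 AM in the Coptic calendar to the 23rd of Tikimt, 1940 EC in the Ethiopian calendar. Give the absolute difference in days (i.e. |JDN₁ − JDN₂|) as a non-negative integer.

First date → JDN 2431767; second date → JDN 2432493.
The interval is |2431767 − 2432493| = 726 days.

726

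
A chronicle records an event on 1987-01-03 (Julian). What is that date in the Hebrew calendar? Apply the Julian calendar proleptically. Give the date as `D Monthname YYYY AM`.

Both dates share Julian Day Number 2446812; in the Hebrew calendar that is 15 Tevet 5747 AM.

15 Tevet 5747 AM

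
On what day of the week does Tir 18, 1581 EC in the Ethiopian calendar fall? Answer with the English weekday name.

Equivalently 23 January 1589 Gregorian, JDN 2301453.
2301453 ≡ 0 (mod 7); counting from Monday = 0 gives Monday.

Monday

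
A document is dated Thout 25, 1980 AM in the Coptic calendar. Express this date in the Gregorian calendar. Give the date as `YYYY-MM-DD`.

2263-10-08

Julian Day Number of the source date = 2547884.
Converting JDN 2547884 to the Gregorian calendar gives 8 October 2263 CE.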